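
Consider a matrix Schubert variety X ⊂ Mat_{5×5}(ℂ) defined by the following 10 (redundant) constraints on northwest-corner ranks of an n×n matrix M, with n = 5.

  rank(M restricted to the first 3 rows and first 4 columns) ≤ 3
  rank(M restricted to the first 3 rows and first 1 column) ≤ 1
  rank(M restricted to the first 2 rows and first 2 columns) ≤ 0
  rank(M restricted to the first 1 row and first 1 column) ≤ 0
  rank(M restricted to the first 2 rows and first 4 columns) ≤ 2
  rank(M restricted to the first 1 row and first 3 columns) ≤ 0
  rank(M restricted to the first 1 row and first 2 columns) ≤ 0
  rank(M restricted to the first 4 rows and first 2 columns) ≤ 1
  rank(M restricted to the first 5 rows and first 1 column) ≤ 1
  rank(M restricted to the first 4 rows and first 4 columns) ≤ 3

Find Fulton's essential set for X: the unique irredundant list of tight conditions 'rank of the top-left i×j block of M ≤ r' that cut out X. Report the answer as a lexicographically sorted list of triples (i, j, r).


Recovering R(i,j) via the rank-extension bound from the 10 conditions:

  row 1: 0 0 0 1 1
  row 2: 0 0 1 2 2
  row 3: 1 1 2 3 3
  row 4: 1 1 2 3 4
  row 5: 1 2 3 4 5

hence w(1..5) = (4, 3, 1, 5, 2).

Rothe diagram D(w) (6 cells), 3 SE-corners (essential conditions):

[(1, 3, 0), (2, 2, 0), (4, 2, 1)]


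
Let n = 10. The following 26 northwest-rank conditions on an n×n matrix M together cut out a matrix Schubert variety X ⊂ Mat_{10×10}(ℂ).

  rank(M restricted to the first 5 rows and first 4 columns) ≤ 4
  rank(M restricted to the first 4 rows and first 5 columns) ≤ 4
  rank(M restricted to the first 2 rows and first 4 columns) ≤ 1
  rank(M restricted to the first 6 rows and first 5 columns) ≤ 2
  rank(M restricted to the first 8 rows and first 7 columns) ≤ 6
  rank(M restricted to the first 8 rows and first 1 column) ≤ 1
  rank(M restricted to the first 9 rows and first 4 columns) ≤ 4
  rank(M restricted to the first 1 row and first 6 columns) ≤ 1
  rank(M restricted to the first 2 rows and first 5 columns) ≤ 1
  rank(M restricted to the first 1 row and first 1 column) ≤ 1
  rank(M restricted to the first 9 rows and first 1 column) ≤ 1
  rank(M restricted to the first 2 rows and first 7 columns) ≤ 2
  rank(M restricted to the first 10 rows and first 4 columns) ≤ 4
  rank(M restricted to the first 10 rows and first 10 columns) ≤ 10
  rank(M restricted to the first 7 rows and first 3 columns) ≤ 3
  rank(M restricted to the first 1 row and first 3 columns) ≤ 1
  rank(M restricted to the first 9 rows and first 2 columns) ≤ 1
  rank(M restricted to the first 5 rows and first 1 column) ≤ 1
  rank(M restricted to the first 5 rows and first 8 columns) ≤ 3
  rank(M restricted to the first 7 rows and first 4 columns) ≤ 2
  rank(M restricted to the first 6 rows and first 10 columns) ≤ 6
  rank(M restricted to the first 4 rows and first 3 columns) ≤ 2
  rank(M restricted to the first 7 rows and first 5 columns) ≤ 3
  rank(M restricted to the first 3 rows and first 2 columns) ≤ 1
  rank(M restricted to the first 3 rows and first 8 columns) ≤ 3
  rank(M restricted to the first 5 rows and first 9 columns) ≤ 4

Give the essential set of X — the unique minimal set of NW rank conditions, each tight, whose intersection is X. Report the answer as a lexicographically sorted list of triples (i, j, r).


Recovering R(i,j) via the rank-extension bound from the 26 conditions:

  i=1: 1 | 1 | 1 | 1 | 1 | 1 | 1 | 1 | 1 | 1
  i=2: 1 | 1 | 1 | 1 | 1 | 2 | 2 | 2 | 2 | 2
  i=3: 1 | 1 | 2 | 2 | 2 | 3 | 3 | 3 | 3 | 3
  i=4: 1 | 1 | 2 | 2 | 2 | 3 | 3 | 3 | 4 | 4
  i=5: 1 | 1 | 2 | 2 | 2 | 3 | 3 | 3 | 4 | 5
  i=6: 1 | 1 | 2 | 2 | 2 | 3 | 4 | 4 | 5 | 6
  i=7: 1 | 1 | 2 | 2 | 3 | 4 | 5 | 5 | 6 | 7
  i=8: 1 | 1 | 2 | 3 | 4 | 5 | 6 | 6 | 7 | 8
  i=9: 1 | 1 | 2 | 3 | 4 | 5 | 6 | 7 | 8 | 9
  i=10: 1 | 2 | 3 | 4 | 5 | 6 | 7 | 8 | 9 | 10

hence w(1..10) = (1, 6, 3, 9, 10, 7, 5, 4, 8, 2).

Fulton essential set (5 of the 22 Rothe cells):

[(2, 5, 1), (5, 8, 3), (6, 5, 2), (7, 4, 2), (9, 2, 1)]


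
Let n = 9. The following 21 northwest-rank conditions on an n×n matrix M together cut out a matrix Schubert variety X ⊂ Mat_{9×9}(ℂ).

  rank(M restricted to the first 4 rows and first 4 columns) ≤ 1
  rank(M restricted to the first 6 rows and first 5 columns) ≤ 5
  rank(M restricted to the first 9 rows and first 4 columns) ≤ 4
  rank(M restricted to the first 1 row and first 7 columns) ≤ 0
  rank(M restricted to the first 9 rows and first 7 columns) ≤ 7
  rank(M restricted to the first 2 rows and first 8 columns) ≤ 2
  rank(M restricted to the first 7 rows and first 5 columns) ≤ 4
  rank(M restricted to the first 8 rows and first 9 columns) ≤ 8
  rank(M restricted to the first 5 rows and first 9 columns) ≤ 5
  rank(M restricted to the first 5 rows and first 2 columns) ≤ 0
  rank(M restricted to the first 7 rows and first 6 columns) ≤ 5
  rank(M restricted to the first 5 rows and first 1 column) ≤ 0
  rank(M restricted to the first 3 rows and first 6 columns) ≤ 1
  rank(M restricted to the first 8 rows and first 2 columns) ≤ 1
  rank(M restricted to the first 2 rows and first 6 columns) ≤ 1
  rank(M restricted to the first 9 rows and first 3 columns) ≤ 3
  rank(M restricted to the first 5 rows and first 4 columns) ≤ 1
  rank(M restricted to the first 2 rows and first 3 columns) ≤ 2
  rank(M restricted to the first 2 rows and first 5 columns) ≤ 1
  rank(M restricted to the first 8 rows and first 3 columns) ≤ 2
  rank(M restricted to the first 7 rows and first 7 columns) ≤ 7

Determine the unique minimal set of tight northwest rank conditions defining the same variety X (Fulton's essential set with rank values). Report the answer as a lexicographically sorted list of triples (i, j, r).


Recovering R(i,j) via the rank-extension bound from the 21 conditions:

  row 1: 0 | 0 | 0 | 0 | 0 | 0 | 0 | 1 | 1
  row 2: 0 | 0 | 1 | 1 | 1 | 1 | 1 | 2 | 2
  row 3: 0 | 0 | 1 | 1 | 1 | 1 | 2 | 3 | 3
  row 4: 0 | 0 | 1 | 1 | 2 | 2 | 3 | 4 | 4
  row 5: 0 | 0 | 1 | 1 | 2 | 3 | 4 | 5 | 5
  row 6: 1 | 1 | 2 | 2 | 3 | 4 | 5 | 6 | 6
  row 7: 1 | 1 | 2 | 3 | 4 | 5 | 6 | 7 | 7
  row 8: 1 | 1 | 2 | 3 | 4 | 5 | 6 | 7 | 8
  row 9: 1 | 2 | 3 | 4 | 5 | 6 | 7 | 8 | 9

reading off 1-entries of Δ²R: w = (8, 3, 7, 5, 6, 1, 4, 9, 2).

Rothe diagram D(w) (22 cells), 5 SE-corners (essential conditions):

[(1, 7, 0), (3, 6, 1), (5, 2, 0), (5, 4, 1), (8, 2, 1)]


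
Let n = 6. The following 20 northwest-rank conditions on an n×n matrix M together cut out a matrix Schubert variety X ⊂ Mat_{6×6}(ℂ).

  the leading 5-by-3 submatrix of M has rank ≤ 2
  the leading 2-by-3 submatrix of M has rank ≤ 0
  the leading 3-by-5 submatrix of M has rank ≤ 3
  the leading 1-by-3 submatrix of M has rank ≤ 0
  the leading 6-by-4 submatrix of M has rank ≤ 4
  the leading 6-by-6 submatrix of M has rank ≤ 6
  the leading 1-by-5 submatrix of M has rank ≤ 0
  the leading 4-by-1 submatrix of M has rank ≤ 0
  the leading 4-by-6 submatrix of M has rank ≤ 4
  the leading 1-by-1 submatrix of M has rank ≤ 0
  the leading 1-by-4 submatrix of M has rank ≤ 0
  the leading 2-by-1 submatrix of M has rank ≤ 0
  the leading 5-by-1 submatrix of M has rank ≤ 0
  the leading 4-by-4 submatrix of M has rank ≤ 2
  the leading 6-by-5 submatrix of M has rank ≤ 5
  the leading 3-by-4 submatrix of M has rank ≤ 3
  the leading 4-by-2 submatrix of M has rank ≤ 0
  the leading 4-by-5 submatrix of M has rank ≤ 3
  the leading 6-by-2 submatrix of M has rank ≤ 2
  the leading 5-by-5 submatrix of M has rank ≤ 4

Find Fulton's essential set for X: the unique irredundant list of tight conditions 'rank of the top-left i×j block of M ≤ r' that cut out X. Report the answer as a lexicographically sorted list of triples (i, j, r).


The tightest implied rank at each (i,j), from the 20 conditions:

  R[1]: 0  0  0  0  0  1
  R[2]: 0  0  0  1  1  2
  R[3]: 0  0  1  2  2  3
  R[4]: 0  0  1  2  3  4
  R[5]: 0  1  2  3  4  5
  R[6]: 1  2  3  4  5  6

the unique w with this rank table is (6, 4, 3, 5, 2, 1).

Fulton essential set (4 of the 13 Rothe cells):

[(1, 5, 0), (2, 3, 0), (4, 2, 0), (5, 1, 0)]


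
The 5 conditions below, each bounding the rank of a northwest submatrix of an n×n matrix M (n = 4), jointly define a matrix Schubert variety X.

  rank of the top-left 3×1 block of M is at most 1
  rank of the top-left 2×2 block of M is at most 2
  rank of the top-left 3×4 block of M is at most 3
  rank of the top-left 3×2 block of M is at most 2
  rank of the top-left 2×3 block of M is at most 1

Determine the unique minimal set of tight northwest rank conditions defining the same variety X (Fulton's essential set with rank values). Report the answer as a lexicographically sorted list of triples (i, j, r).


Reconstructing r_w from the 5 given conditions:

  R[1]: 1 1 1 1
  R[2]: 1 1 1 2
  R[3]: 1 2 2 3
  R[4]: 1 2 3 4

hence w(1..4) = (1, 4, 2, 3).

D(w) has 2 cells with 1 SE-corner; essential set:

[(2, 3, 1)]


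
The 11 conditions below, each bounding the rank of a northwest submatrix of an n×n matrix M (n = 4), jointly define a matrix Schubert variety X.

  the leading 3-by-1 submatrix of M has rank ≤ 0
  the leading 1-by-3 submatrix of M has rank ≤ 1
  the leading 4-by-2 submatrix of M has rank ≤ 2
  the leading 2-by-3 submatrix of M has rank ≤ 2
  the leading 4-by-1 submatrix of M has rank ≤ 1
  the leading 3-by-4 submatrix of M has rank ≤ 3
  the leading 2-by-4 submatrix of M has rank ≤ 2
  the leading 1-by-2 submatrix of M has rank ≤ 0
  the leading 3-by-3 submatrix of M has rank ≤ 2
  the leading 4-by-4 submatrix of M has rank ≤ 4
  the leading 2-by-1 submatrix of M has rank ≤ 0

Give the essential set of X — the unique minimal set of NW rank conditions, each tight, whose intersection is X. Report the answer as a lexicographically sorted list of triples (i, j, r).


Recovering R(i,j) via the rank-extension bound from the 11 conditions:

  row 1: 0 0 1 1
  row 2: 0 1 2 2
  row 3: 0 1 2 3
  row 4: 1 2 3 4

hence w(1..4) = (3, 2, 4, 1).

Rothe diagram D(w) (4 cells), 2 SE-corners (essential conditions):

[(1, 2, 0), (3, 1, 0)]


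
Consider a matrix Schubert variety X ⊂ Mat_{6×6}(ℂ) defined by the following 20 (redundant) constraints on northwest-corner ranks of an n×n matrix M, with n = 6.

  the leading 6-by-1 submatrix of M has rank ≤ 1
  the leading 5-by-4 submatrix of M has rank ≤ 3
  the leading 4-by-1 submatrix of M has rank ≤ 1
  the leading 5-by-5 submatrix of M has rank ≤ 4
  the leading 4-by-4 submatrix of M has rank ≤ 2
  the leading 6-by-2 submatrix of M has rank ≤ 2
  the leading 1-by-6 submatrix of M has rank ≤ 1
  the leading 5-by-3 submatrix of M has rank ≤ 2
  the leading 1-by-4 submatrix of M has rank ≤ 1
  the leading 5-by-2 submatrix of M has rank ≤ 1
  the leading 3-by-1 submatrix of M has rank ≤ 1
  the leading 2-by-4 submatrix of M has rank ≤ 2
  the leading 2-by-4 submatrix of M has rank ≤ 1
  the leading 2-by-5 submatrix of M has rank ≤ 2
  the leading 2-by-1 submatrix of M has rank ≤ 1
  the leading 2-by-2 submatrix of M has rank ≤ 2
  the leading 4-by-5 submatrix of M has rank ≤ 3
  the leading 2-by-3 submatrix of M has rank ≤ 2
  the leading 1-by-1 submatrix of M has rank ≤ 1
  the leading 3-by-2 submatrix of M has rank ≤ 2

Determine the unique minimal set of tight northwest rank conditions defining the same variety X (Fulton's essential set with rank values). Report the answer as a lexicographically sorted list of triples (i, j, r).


Propagating the 20 rank bounds to every northwest block:

  1  1  1  1  1  1
  1  1  1  1  2  2
  1  1  2  2  3  3
  1  1  2  2  3  4
  1  1  2  3  4  5
  1  2  3  4  5  6

so w = (1, 5, 3, 6, 4, 2).

3 SE-corners of the 7-cell Rothe diagram give Ess(w):

[(2, 4, 1), (4, 4, 2), (5, 2, 1)]


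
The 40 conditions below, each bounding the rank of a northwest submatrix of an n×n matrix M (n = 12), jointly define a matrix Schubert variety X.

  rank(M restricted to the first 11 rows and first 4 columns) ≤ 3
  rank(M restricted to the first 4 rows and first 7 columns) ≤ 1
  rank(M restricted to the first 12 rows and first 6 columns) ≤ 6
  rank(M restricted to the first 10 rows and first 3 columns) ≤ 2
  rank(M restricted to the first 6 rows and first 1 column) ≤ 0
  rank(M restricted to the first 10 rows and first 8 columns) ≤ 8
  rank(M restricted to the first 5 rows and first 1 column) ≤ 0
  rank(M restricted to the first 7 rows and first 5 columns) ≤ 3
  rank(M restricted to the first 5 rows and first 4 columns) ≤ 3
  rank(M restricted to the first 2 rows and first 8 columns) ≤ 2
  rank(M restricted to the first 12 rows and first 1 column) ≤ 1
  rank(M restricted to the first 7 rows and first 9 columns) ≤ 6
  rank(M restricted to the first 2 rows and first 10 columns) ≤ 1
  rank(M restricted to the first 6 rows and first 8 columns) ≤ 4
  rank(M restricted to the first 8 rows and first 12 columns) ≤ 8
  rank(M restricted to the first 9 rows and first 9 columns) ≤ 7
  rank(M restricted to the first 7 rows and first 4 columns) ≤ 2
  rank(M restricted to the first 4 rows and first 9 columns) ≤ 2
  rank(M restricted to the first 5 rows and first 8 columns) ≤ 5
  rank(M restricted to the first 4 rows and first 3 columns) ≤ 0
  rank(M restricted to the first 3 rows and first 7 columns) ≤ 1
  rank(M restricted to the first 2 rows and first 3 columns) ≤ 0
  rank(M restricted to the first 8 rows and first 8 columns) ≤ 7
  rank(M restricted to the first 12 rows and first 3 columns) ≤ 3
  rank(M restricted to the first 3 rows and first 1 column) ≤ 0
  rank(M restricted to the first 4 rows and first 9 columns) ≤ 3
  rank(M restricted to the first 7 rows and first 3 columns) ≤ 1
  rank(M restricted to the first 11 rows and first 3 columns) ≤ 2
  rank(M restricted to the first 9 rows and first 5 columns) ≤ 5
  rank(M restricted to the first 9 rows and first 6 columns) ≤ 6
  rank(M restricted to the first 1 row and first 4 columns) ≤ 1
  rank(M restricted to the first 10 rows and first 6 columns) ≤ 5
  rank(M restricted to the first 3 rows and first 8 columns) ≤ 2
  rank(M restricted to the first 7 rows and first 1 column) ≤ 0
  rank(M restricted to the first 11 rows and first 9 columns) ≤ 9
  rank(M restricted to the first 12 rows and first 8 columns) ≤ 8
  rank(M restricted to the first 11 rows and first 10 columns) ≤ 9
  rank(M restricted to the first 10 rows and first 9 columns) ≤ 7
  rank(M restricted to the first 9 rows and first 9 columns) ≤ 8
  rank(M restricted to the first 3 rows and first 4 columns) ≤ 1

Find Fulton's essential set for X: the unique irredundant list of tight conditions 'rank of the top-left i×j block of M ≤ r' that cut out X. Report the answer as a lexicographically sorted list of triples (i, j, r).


Rank table r_w(12×12) implied by the 40 constraints:

  0  0  0  1  1  1  1  1  1  1  1  1
  0  0  0  1  1  1  1  1  1  1  2  2
  0  0  0  1  1  1  1  2  2  2  3  3
  0  0  0  1  1  1  1  2  2  3  4  4
  0  1  1  2  2  2  2  3  3  4  5  5
  0  1  1  2  3  3  3  4  4  5  6  6
  0  1  1  2  3  4  4  5  5  6  7  7
  1  2  2  3  4  5  5  6  6  7  8  8
  1  2  2  3  4  5  6  7  7  8  9  9
  1  2  2  3  4  5  6  7  7  8  9  10
  1  2  2  3  4  5  6  7  8  9  10  11
  1  2  3  4  5  6  7  8  9  10  11  12

hence w(1..12) = (4, 11, 8, 10, 2, 5, 6, 1, 7, 12, 9, 3).

Fulton essential set (8 of the 34 Rothe cells):

[(2, 10, 1), (4, 3, 0), (4, 7, 1), (4, 9, 2), (7, 1, 0), (7, 3, 1), (10, 9, 7), (11, 3, 2)]


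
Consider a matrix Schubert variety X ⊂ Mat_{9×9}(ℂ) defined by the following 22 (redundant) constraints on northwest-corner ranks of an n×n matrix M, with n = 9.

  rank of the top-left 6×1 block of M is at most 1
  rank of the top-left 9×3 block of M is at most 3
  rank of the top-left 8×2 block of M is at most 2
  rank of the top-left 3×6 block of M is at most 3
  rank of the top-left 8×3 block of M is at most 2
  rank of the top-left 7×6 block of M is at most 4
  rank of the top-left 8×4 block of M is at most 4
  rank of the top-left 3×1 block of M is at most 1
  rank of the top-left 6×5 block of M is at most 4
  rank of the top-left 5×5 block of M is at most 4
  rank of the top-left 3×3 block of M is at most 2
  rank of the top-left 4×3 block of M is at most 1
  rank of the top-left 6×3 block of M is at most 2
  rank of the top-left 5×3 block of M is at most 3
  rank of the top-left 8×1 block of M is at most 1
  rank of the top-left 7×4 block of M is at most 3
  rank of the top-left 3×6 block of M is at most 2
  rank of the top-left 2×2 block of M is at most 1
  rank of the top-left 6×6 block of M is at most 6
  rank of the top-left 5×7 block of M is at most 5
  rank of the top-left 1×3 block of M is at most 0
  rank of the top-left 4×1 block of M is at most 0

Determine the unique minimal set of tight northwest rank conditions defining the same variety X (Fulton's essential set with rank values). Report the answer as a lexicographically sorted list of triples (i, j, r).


Rank table r_w(9×9) implied by the 22 constraints:

  i=1: 0 | 0 | 0 | 1 | 1 | 1 | 1 | 1 | 1
  i=2: 0 | 1 | 1 | 2 | 2 | 2 | 2 | 2 | 2
  i=3: 0 | 1 | 1 | 2 | 2 | 2 | 3 | 3 | 3
  i=4: 0 | 1 | 1 | 2 | 3 | 3 | 4 | 4 | 4
  i=5: 1 | 2 | 2 | 3 | 4 | 4 | 5 | 5 | 5
  i=6: 1 | 2 | 2 | 3 | 4 | 4 | 5 | 6 | 6
  i=7: 1 | 2 | 2 | 3 | 4 | 4 | 5 | 6 | 7
  i=8: 1 | 2 | 2 | 3 | 4 | 5 | 6 | 7 | 8
  i=9: 1 | 2 | 3 | 4 | 5 | 6 | 7 | 8 | 9

giving w = (4, 2, 7, 5, 1, 8, 9, 6, 3) via Δ²R.

6 SE-corners of the 15-cell Rothe diagram give Ess(w):

[(1, 3, 0), (3, 6, 2), (4, 1, 0), (4, 3, 1), (7, 6, 4), (8, 3, 2)]


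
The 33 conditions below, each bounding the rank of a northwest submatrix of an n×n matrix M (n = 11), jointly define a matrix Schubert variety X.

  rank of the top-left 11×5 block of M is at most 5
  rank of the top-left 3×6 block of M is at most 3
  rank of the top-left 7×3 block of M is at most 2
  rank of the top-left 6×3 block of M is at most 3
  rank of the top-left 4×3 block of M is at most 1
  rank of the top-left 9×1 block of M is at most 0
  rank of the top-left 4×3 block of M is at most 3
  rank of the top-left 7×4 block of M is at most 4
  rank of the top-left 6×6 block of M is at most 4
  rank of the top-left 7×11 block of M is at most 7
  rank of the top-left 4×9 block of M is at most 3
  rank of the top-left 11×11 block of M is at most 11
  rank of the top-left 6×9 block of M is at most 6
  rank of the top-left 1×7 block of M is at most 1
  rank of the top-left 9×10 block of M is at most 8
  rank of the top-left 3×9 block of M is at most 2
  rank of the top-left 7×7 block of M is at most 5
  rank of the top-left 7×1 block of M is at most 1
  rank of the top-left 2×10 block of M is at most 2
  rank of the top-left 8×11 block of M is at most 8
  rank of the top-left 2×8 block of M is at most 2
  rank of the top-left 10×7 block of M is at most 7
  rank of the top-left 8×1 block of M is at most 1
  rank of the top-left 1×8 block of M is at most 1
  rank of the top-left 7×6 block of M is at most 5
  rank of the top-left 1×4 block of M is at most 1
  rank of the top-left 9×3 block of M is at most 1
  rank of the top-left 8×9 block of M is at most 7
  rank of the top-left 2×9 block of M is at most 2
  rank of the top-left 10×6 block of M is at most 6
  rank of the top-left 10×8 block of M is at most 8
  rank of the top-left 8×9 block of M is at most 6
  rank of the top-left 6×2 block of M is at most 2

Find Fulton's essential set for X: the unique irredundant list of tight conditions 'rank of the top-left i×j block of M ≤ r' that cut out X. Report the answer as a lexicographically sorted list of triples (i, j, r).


Propagating the 33 rank bounds to every northwest block:

  R[1]: 0  1  1  1  1  1  1  1  1  1  1
  R[2]: 0  1  1  2  2  2  2  2  2  2  2
  R[3]: 0  1  1  2  2  2  2  2  2  3  3
  R[4]: 0  1  1  2  3  3  3  3  3  4  4
  R[5]: 0  1  1  2  3  4  4  4  4  5  5
  R[6]: 0  1  1  2  3  4  5  5  5  6  6
  R[7]: 0  1  1  2  3  4  5  6  6  7  7
  R[8]: 0  1  1  2  3  4  5  6  6  7  8
  R[9]: 0  1  1  2  3  4  5  6  7  8  9
  R[10]: 1  2  2  3  4  5  6  7  8  9  10
  R[11]: 1  2  3  4  5  6  7  8  9  10  11

reading off 1-entries of Δ²R: w = (2, 4, 10, 5, 6, 7, 8, 11, 9, 1, 3).

Fulton essential set (4 of the 23 Rothe cells):

[(3, 9, 2), (8, 9, 6), (9, 1, 0), (9, 3, 1)]


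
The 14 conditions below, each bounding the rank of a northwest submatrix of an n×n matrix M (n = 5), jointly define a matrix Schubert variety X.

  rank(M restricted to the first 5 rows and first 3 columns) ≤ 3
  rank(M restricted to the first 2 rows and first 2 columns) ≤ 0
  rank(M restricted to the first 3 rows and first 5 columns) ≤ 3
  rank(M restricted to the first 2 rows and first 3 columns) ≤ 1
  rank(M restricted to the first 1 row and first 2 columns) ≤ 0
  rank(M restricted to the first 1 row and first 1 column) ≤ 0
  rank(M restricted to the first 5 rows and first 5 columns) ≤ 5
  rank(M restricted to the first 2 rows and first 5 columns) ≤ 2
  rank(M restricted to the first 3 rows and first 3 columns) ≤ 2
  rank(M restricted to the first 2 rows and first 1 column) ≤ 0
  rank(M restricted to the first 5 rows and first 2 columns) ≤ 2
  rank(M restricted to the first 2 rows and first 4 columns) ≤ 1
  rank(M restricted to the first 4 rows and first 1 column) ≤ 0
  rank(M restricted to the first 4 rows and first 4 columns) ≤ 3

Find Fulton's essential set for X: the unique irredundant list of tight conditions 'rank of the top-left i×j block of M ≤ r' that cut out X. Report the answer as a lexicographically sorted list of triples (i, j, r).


The tightest implied rank at each (i,j), from the 14 conditions:

  0, 0, 1, 1, 1
  0, 0, 1, 1, 2
  0, 1, 2, 2, 3
  0, 1, 2, 3, 4
  1, 2, 3, 4, 5

giving w = (3, 5, 2, 4, 1) via Δ²R.

ℓ(w)=7; the 3 essential cells (i,j,r):

[(2, 2, 0), (2, 4, 1), (4, 1, 0)]


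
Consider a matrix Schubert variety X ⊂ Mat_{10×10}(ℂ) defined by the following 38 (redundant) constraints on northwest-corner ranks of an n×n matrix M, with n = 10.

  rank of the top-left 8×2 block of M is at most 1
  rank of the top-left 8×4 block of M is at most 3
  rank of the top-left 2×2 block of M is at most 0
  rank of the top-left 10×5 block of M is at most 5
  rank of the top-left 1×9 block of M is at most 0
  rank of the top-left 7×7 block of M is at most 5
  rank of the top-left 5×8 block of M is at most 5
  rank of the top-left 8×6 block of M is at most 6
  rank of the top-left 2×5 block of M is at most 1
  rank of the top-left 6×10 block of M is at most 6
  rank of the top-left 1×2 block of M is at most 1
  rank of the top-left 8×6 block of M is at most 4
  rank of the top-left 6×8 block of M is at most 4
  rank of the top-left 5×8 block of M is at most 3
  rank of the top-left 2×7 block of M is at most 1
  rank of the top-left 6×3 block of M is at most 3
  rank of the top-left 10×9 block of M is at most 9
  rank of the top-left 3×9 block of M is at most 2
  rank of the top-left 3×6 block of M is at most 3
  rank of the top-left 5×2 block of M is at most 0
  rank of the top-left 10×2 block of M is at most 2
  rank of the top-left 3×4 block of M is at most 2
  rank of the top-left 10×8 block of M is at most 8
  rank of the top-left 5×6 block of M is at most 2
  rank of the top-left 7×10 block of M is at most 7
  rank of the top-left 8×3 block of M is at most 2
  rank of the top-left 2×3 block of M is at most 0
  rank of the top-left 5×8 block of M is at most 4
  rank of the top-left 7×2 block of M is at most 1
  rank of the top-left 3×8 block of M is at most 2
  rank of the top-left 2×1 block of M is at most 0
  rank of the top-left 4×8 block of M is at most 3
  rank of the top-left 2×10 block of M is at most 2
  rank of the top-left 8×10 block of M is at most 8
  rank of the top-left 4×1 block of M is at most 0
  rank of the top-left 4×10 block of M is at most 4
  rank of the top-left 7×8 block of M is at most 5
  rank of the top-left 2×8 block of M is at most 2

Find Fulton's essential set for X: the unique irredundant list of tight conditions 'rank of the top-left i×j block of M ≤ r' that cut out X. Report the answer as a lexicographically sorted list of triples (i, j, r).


Propagating the 38 rank bounds to every northwest block:

  0 | 0 | 0 | 0 | 0 | 0 | 0 | 0 | 0 | 1
  0 | 0 | 0 | 1 | 1 | 1 | 1 | 1 | 1 | 2
  0 | 0 | 1 | 2 | 2 | 2 | 2 | 2 | 2 | 3
  0 | 0 | 1 | 2 | 2 | 2 | 3 | 3 | 3 | 4
  0 | 0 | 1 | 2 | 2 | 2 | 3 | 3 | 4 | 5
  1 | 1 | 2 | 3 | 3 | 3 | 4 | 4 | 5 | 6
  1 | 1 | 2 | 3 | 4 | 4 | 5 | 5 | 6 | 7
  1 | 1 | 2 | 3 | 4 | 4 | 5 | 6 | 7 | 8
  1 | 2 | 3 | 4 | 5 | 5 | 6 | 7 | 8 | 9
  1 | 2 | 3 | 4 | 5 | 6 | 7 | 8 | 9 | 10

second differences of R give the permutation w = (10, 4, 3, 7, 9, 1, 5, 8, 2, 6).

7 SE-corners of the 26-cell Rothe diagram give Ess(w):

[(1, 9, 0), (2, 3, 0), (5, 2, 0), (5, 6, 2), (5, 8, 3), (8, 2, 1), (8, 6, 4)]


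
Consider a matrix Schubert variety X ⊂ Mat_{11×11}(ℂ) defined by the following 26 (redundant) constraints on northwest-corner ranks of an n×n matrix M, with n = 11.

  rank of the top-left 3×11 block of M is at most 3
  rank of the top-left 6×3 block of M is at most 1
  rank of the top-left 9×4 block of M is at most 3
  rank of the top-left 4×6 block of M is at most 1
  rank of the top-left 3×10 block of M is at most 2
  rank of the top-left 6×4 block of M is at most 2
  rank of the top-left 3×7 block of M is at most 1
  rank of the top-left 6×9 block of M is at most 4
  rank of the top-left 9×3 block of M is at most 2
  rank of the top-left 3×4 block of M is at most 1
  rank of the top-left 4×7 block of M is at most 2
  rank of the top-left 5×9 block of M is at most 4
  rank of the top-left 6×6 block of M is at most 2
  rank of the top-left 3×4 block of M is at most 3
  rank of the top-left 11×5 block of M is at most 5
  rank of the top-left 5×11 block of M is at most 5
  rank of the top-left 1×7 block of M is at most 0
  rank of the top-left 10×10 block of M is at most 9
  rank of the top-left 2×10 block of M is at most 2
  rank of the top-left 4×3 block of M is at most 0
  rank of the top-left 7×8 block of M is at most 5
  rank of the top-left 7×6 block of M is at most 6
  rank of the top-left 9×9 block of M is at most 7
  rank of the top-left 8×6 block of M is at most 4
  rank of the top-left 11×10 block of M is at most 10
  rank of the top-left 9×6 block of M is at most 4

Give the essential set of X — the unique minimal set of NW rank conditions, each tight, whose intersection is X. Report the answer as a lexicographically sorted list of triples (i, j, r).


Rank table r_w(11×11) implied by the 26 constraints:

  row 1: 0 | 0 | 0 | 0 | 0 | 0 | 0 | 1 | 1 | 1 | 1
  row 2: 0 | 0 | 0 | 1 | 1 | 1 | 1 | 2 | 2 | 2 | 2
  row 3: 0 | 0 | 0 | 1 | 1 | 1 | 1 | 2 | 2 | 2 | 3
  row 4: 0 | 0 | 0 | 1 | 1 | 1 | 2 | 3 | 3 | 3 | 4
  row 5: 1 | 1 | 1 | 2 | 2 | 2 | 3 | 4 | 4 | 4 | 5
  row 6: 1 | 1 | 1 | 2 | 2 | 2 | 3 | 4 | 4 | 5 | 6
  row 7: 1 | 2 | 2 | 3 | 3 | 3 | 4 | 5 | 5 | 6 | 7
  row 8: 1 | 2 | 2 | 3 | 4 | 4 | 5 | 6 | 6 | 7 | 8
  row 9: 1 | 2 | 2 | 3 | 4 | 4 | 5 | 6 | 7 | 8 | 9
  row 10: 1 | 2 | 3 | 4 | 5 | 5 | 6 | 7 | 8 | 9 | 10
  row 11: 1 | 2 | 3 | 4 | 5 | 6 | 7 | 8 | 9 | 10 | 11

reading off 1-entries of Δ²R: w = (8, 4, 11, 7, 1, 10, 2, 5, 9, 3, 6).

10 SE-corners of the 31-cell Rothe diagram give Ess(w):

[(1, 7, 0), (3, 7, 1), (3, 10, 2), (4, 3, 0), (4, 6, 1), (6, 3, 1), (6, 6, 2), (6, 9, 4), (9, 3, 2), (9, 6, 4)]


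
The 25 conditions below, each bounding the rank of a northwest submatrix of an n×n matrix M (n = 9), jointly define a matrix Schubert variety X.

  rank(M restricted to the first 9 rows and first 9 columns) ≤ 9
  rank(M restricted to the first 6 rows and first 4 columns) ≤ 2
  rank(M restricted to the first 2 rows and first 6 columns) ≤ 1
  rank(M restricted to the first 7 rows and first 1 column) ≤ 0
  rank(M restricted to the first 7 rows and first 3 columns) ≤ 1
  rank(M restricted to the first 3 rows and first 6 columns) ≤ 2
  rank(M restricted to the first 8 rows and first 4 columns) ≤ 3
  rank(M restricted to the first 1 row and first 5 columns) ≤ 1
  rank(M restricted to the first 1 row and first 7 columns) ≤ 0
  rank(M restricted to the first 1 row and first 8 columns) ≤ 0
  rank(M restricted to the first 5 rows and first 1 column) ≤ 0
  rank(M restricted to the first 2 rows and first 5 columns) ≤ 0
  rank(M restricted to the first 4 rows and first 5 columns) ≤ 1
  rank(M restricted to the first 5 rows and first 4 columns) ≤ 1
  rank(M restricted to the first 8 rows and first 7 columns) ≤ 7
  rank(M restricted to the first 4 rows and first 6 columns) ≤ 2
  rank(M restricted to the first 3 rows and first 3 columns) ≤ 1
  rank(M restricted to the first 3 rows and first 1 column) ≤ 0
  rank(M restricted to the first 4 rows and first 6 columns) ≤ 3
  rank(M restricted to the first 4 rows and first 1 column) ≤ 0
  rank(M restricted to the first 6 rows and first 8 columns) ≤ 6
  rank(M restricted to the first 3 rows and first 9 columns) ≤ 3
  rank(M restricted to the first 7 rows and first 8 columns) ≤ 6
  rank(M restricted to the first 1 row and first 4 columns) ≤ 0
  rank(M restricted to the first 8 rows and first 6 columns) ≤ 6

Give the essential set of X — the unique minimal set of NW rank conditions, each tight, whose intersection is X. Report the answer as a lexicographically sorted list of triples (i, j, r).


Computing R[i][j] = min implied NW-rank bound (n=9, 25 conditions):

  row 1: 0 0 0 0 0 0 0 0 1
  row 2: 0 0 0 0 0 1 1 1 2
  row 3: 0 1 1 1 1 2 2 2 3
  row 4: 0 1 1 1 1 2 3 3 4
  row 5: 0 1 1 1 2 3 4 4 5
  row 6: 0 1 1 2 3 4 5 5 6
  row 7: 0 1 1 2 3 4 5 6 7
  row 8: 1 2 2 3 4 5 6 7 8
  row 9: 1 2 3 4 5 6 7 8 9

second differences of R give the permutation w = (9, 6, 2, 7, 5, 4, 8, 1, 3).

Fulton essential set (6 of the 25 Rothe cells):

[(1, 8, 0), (2, 5, 0), (4, 5, 1), (5, 4, 1), (7, 1, 0), (7, 3, 1)]


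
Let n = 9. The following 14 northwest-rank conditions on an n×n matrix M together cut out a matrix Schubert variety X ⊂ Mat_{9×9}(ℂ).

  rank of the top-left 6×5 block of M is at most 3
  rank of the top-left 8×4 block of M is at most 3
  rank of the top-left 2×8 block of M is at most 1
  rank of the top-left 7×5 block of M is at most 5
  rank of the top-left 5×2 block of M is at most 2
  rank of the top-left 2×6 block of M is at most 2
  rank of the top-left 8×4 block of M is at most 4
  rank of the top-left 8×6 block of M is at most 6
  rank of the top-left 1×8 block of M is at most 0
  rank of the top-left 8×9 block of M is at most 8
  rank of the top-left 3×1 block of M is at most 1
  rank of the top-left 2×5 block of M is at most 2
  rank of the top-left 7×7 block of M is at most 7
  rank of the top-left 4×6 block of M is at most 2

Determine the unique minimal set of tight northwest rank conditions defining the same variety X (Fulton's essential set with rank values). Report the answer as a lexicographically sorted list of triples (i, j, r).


Recovering R(i,j) via the rank-extension bound from the 14 conditions:

  0 | 0 | 0 | 0 | 0 | 0 | 0 | 0 | 1
  1 | 1 | 1 | 1 | 1 | 1 | 1 | 1 | 2
  1 | 2 | 2 | 2 | 2 | 2 | 2 | 2 | 3
  1 | 2 | 2 | 2 | 2 | 2 | 3 | 3 | 4
  1 | 2 | 3 | 3 | 3 | 3 | 4 | 4 | 5
  1 | 2 | 3 | 3 | 3 | 4 | 5 | 5 | 6
  1 | 2 | 3 | 3 | 4 | 5 | 6 | 6 | 7
  1 | 2 | 3 | 3 | 4 | 5 | 6 | 7 | 8
  1 | 2 | 3 | 4 | 5 | 6 | 7 | 8 | 9

so w = (9, 1, 2, 7, 3, 6, 5, 8, 4).

Rothe diagram D(w) (16 cells), 4 SE-corners (essential conditions):

[(1, 8, 0), (4, 6, 2), (6, 5, 3), (8, 4, 3)]


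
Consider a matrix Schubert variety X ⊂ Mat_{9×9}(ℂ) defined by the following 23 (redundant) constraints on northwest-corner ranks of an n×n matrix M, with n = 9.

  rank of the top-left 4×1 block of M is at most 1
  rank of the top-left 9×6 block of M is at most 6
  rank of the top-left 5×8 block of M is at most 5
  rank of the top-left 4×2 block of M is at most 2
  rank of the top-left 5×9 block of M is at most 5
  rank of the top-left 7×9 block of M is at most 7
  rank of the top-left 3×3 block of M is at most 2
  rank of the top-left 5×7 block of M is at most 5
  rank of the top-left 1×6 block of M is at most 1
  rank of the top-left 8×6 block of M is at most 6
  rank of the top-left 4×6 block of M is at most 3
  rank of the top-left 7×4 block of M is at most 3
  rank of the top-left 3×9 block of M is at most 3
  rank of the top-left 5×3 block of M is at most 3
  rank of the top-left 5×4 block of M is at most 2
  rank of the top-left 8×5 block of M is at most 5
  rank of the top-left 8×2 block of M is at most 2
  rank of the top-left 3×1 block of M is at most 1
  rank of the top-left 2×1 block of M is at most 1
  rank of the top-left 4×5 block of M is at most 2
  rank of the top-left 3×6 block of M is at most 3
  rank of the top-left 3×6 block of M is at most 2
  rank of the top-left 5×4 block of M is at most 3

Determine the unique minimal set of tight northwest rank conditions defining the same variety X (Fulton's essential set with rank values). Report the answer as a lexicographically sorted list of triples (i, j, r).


Recovering R(i,j) via the rank-extension bound from the 23 conditions:

  i=1: 1  1  1  1  1  1  1  1  1
  i=2: 1  2  2  2  2  2  2  2  2
  i=3: 1  2  2  2  2  2  3  3  3
  i=4: 1  2  2  2  2  3  4  4  4
  i=5: 1  2  2  2  3  4  5  5  5
  i=6: 1  2  3  3  4  5  6  6  6
  i=7: 1  2  3  3  4  5  6  7  7
  i=8: 1  2  3  4  5  6  7  8  8
  i=9: 1  2  3  4  5  6  7  8  9

so w = (1, 2, 7, 6, 5, 3, 8, 4, 9).

4 SE-corners of the 10-cell Rothe diagram give Ess(w):

[(3, 6, 2), (4, 5, 2), (5, 4, 2), (7, 4, 3)]


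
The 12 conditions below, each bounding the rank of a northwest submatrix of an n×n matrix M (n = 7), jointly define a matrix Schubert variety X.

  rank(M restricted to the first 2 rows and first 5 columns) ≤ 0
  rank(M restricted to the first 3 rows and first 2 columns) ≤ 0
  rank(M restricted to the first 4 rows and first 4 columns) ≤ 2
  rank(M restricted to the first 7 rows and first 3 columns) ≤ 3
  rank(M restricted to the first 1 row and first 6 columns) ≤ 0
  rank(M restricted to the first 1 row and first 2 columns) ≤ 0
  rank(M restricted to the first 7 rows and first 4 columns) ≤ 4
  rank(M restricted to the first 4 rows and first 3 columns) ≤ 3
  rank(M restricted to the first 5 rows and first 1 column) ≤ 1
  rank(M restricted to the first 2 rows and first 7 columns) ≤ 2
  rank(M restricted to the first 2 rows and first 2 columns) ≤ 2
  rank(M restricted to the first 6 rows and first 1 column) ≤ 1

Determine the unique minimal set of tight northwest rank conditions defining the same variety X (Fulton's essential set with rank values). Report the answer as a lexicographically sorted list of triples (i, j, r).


The tightest implied rank at each (i,j), from the 12 conditions:

  i=1: 0 0 0 0 0 0 1
  i=2: 0 0 0 0 0 1 2
  i=3: 0 0 1 1 1 2 3
  i=4: 1 1 2 2 2 3 4
  i=5: 1 2 3 3 3 4 5
  i=6: 1 2 3 4 4 5 6
  i=7: 1 2 3 4 5 6 7

reading off 1-entries of Δ²R: w = (7, 6, 3, 1, 2, 4, 5).

Rothe diagram D(w) (13 cells), 3 SE-corners (essential conditions):

[(1, 6, 0), (2, 5, 0), (3, 2, 0)]


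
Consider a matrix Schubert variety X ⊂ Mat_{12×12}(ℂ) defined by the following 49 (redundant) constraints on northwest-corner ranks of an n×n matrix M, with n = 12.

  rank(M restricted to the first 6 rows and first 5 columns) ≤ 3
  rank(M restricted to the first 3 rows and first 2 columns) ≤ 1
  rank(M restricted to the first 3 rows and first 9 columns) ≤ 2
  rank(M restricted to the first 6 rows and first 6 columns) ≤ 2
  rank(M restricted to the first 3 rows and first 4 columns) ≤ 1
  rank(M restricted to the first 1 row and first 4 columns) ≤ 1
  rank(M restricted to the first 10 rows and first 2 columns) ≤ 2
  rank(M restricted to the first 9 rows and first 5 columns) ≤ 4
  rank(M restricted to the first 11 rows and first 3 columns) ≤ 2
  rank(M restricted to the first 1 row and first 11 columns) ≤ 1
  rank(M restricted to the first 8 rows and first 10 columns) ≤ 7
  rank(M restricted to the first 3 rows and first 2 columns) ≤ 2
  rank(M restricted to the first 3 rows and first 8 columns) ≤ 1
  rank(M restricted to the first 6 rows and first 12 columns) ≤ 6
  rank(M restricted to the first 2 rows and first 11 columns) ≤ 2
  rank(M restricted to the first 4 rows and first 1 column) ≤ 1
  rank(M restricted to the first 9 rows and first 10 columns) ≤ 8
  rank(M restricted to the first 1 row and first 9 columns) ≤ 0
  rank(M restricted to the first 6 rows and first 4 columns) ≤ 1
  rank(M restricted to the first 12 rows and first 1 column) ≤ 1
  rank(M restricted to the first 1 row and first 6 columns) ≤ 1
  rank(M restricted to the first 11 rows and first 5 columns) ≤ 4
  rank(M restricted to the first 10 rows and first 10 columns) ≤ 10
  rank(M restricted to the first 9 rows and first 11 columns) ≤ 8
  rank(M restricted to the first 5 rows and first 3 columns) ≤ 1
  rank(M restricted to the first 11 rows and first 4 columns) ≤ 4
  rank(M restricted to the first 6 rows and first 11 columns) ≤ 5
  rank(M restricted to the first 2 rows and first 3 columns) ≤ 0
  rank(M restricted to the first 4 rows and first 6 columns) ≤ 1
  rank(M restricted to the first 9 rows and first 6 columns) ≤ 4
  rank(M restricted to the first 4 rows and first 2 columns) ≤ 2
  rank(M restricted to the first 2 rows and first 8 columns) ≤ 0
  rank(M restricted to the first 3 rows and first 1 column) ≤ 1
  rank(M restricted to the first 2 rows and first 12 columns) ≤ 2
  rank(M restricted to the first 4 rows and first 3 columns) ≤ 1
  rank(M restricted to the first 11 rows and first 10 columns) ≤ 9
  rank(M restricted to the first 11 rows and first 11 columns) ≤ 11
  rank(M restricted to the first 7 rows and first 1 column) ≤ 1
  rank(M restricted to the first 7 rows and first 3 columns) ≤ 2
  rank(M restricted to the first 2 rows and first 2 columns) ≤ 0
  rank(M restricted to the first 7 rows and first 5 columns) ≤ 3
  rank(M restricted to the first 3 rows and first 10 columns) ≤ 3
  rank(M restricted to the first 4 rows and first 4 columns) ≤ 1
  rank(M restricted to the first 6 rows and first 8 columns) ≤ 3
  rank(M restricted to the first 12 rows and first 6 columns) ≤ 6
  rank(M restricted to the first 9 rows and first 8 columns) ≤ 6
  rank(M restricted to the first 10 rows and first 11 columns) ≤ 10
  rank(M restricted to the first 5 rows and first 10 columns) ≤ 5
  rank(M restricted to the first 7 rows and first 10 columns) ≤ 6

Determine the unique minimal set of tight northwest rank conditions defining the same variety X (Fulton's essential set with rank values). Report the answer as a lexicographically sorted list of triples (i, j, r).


Recovering R(i,j) via the rank-extension bound from the 49 conditions:

  i=1: 0, 0, 0, 0, 0, 0, 0, 0, 0, 1, 1, 1
  i=2: 0, 0, 0, 0, 0, 0, 0, 0, 1, 2, 2, 2
  i=3: 1, 1, 1, 1, 1, 1, 1, 1, 2, 3, 3, 3
  i=4: 1, 1, 1, 1, 1, 1, 2, 2, 3, 4, 4, 4
  i=5: 1, 1, 1, 1, 2, 2, 3, 3, 4, 5, 5, 5
  i=6: 1, 1, 1, 1, 2, 2, 3, 3, 4, 5, 5, 6
  i=7: 1, 2, 2, 2, 3, 3, 4, 4, 5, 6, 6, 7
  i=8: 1, 2, 2, 3, 4, 4, 5, 5, 6, 7, 7, 8
  i=9: 1, 2, 2, 3, 4, 4, 5, 6, 7, 8, 8, 9
  i=10: 1, 2, 2, 3, 4, 5, 6, 7, 8, 9, 9, 10
  i=11: 1, 2, 2, 3, 4, 5, 6, 7, 8, 9, 10, 11
  i=12: 1, 2, 3, 4, 5, 6, 7, 8, 9, 10, 11, 12

giving w = (10, 9, 1, 7, 5, 12, 2, 4, 8, 6, 11, 3) via Δ²R.

Fulton essential set (9 of the 36 Rothe cells):

[(1, 9, 0), (2, 8, 0), (4, 6, 1), (6, 4, 1), (6, 6, 2), (6, 8, 3), (6, 11, 5), (9, 6, 4), (11, 3, 2)]


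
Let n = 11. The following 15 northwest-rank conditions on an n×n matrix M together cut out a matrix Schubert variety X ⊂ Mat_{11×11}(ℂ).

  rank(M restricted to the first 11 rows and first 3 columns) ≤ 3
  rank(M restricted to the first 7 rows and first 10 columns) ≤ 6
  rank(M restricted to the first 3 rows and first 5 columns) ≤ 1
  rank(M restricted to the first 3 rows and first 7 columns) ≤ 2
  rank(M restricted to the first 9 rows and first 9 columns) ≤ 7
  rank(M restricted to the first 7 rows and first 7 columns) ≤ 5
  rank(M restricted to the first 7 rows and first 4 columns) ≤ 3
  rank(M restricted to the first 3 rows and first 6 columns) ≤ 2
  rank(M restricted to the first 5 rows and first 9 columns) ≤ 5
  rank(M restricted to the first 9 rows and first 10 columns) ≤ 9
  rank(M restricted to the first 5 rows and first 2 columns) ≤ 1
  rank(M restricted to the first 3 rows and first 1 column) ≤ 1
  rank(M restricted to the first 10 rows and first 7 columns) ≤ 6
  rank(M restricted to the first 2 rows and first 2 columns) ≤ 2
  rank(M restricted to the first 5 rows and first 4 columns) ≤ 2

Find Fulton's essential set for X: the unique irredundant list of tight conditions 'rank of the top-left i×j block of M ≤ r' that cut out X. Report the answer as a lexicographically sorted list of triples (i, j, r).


Rank table r_w(11×11) implied by the 15 constraints:

  i=1: 1 1 1 1 1 1 1 1 1 1 1
  i=2: 1 1 1 1 1 2 2 2 2 2 2
  i=3: 1 1 1 1 1 2 2 3 3 3 3
  i=4: 1 1 2 2 2 3 3 4 4 4 4
  i=5: 1 1 2 2 3 4 4 5 5 5 5
  i=6: 1 2 3 3 4 5 5 6 6 6 6
  i=7: 1 2 3 3 4 5 5 6 6 6 7
  i=8: 1 2 3 4 5 6 6 7 7 7 8
  i=9: 1 2 3 4 5 6 6 7 7 8 9
  i=10: 1 2 3 4 5 6 6 7 8 9 10
  i=11: 1 2 3 4 5 6 7 8 9 10 11

reading off 1-entries of Δ²R: w = (1, 6, 8, 3, 5, 2, 11, 4, 10, 9, 7).

D(w) has 19 cells with 9 SE-corners; essential set:

[(3, 5, 1), (3, 7, 2), (5, 2, 1), (5, 4, 2), (7, 4, 3), (7, 7, 5), (7, 10, 6), (9, 9, 7), (10, 7, 6)]
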